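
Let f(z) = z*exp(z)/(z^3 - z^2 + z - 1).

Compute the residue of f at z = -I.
(-1/4 + I/4)*exp(-I)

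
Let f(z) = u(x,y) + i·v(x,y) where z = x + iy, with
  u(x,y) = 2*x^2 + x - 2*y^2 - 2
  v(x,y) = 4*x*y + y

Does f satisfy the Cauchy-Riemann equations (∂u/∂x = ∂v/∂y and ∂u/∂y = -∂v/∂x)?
∂u/∂x = 4*x + 1
∂v/∂y = 4*x + 1
∂u/∂y = -4*y
∂v/∂x = 4*y
∂u/∂x = ∂v/∂y and ∂u/∂y = -∂v/∂x hold identically; f is analytic.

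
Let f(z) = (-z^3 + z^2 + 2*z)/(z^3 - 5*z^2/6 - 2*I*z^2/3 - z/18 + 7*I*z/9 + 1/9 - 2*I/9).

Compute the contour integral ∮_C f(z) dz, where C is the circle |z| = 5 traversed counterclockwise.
By the residue theorem, ∮_C f(z) dz = 2πi · (sum of the residues of f at the poles inside |z| = 5).

The denominator factors as (z - 1/2)*(z - 2/3)*(z + 1/3 - 2*I/3), so the singularities of f are simple poles at z = 1/2, z = 2/3, z = -1/3 + 2*I/3.
  |1/2|² = 1/4 < 25 = 5², so this pole is inside the contour.
  |2/3|² = 4/9 < 25 = 5², so this pole is inside the contour.
  |-1/3 + 2*I/3|² = 5/9 < 25 = 5², so this pole is inside the contour.

With P(z) = -z^3 + z^2 + 2*z and Q(z) = z^3 - 5*z^2/6 - 2*I*z^2/3 - z/18 + 7*I*z/9 + 1/9 - 2*I/9, each pole is simple, so Res(f, z₀) = P(z₀)/Q'(z₀) with Q'(z) = 3*z^2 - 5*z/3 - 4*I*z/3 - 1/18 + 7*I/9.
  Res(f, 1/2) = P(1/2)/Q'(1/2) = (9/8)/(-5/36 + I/9) = -405/82 - 162*I/41
  Res(f, 2/3) = P(2/3)/Q'(2/3) = (40/27)/(1/6 - I/9) = 80/13 + 160*I/39
  Res(f, -1/3 + 2*I/3) = P(-1/3 + 2*I/3)/Q'(-1/3 + 2*I/3) = (-38/27 + 26*I/27)/(7/18 - 11*I/9) = -1676/1599 - 436*I/533

Sum of residues inside C: 1/6 - 2*I/3
∮_C f(z) dz = 2πi · (1/6 - 2*I/3) = pi*(4/3 + I/3)

Final answer: pi*(4/3 + I/3)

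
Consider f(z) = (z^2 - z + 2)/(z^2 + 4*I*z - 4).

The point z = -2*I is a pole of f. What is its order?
Factor the denominator:
  z^2 + 4*I*z - 4 = (z + 2*I)^2

The numerator P(z) = z^2 - z + 2 has P(-2*I) = -2 + 2*I ≠ 0, so no factor of (z + 2*I) cancels.
Near z = -2*I we can therefore write f(z) = g(z)/(z + 2*I)^2 with g analytic at -2*I and g(-2*I) ≠ 0 (g is just the numerator).

Hence z = -2*I is a pole of order 2.

Final answer: 2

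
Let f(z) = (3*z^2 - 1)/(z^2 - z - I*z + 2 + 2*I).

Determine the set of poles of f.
The singularities of f are the zeros of the denominator. Factoring,
  z^2 - z - I*z + 2 + 2*I = (z - 1 + I)*(z - 2*I)
so the candidates are z = 1 - I, z = 2*I.

Check the numerator P(z) = 3*z^2 - 1 at each one:
  P(1 - I) = -1 - 6*I ≠ 0, so z = 1 - I is a (simple) pole.
  P(2*I) = -13 ≠ 0, so z = 2*I is a (simple) pole.

Poles of f: {2*I, 1 - I}

Final answer: {2*I, 1 - I}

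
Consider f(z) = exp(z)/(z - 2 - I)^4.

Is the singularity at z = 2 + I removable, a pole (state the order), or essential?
pole of order 4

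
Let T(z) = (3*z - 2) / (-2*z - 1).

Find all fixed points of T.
{-sqrt(2) - 1, -1 + sqrt(2)}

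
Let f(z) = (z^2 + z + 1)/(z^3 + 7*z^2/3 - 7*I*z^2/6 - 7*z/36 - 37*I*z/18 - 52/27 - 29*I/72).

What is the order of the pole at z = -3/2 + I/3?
Factor the denominator:
  z^3 + 7*z^2/3 - 7*I*z^2/6 - 7*z/36 - 37*I*z/18 - 52/27 - 29*I/72 = (z + 3/2 - I/3)^2*(z - 2/3 - I/2)

The numerator P(z) = z^2 + z + 1 has P(-3/2 + I/3) = 59/36 - 2*I/3 ≠ 0, so no factor of (z + 3/2 - I/3) cancels.
Near z = -3/2 + I/3 we can therefore write f(z) = g(z)/(z + 3/2 - I/3)^2 with g analytic at -3/2 + I/3 and g(-3/2 + I/3) ≠ 0 (g is the numerator divided by the remaining denominator factors).

Hence z = -3/2 + I/3 is a pole of order 2.

Final answer: 2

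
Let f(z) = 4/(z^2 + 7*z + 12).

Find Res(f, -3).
4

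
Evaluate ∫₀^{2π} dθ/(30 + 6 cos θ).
Let J = ∫₀^{2π} dθ/(30 + 6 cos θ).
Put z = e^{iθ}: then cos θ = (z + 1/z)/2, dθ = dz/(iz), and z runs once counterclockwise around |z| = 1:
  J = ∮_{|z|=1} 1/(30 + 6*(z + 1/z)/2) · dz/(iz) = (2/i) ∮_{|z|=1} dz/(6*z^2 + 60*z + 6).
The roots of 6*z^2 + 60*z + 6 are z = (-30 ± sqrt(30^2 - 6^2))/6, with sqrt(864) = 12*sqrt(6); their product is 1, so only z₊ = -5 + 2*sqrt(6) lies inside the unit circle (z₋ = -5 - 2*sqrt(6) lies outside).
z₊ is a simple zero of q(z) = 6*z^2 + 60*z + 6, so Res(1/q, z₊) = 1/q'(z₊) with q'(z) = 12*z + 60; and q'(z₊) = 6*(z₊ - z₋) = 24*sqrt(6).
Therefore J = (2/i) · 2πi · 1/(24*sqrt(6)) = 2*pi/(12*sqrt(6)) = sqrt(6)*pi/36

Final answer: sqrt(6)*pi/36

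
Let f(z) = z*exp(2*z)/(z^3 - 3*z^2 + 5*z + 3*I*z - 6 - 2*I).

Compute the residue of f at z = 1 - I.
(-2/5 - I/5)*exp(2 - 2*I)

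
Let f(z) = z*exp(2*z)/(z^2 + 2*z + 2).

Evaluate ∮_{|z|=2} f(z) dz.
By the residue theorem, ∮_C f(z) dz = 2πi · (sum of the residues of f at the poles inside |z| = 2).

The denominator factors as (z + 1 - I)*(z + 1 + I), so the singularities of f are simple poles at z = -1 + I, z = -1 - I.
  |-1 + I|² = 2 < 4 = 2², so this pole is inside the contour.
  |-1 - I|² = 2 < 4 = 2², so this pole is inside the contour.

With P(z) = z*exp(2*z) and Q(z) = z^2 + 2*z + 2, each pole is simple, so Res(f, z₀) = P(z₀)/Q'(z₀) with Q'(z) = 2*z + 2.
  Res(f, -1 + I) = P(-1 + I)/Q'(-1 + I) = ((-1 + I)*exp(-2 + 2*I))/(2*I) = (1/2 + I/2)*exp(-2 + 2*I)
  Res(f, -1 - I) = P(-1 - I)/Q'(-1 - I) = ((-1 - I)*exp(-2 - 2*I))/(-2*I) = (1/2 - I/2)*exp(-2 - 2*I)

Sum of residues inside C: (1/2 - I/2)*exp(-2 - 2*I) + (1/2 + I/2)*exp(-2 + 2*I)
∮_C f(z) dz = 2πi · ((1/2 - I/2)*exp(-2 - 2*I) + (1/2 + I/2)*exp(-2 + 2*I)) = pi*(-1 + I)*exp(-2 + 2*I) + pi*(1 + I)*exp(-2 - 2*I)

Final answer: pi*(-1 + I)*exp(-2 + 2*I) + pi*(1 + I)*exp(-2 - 2*I)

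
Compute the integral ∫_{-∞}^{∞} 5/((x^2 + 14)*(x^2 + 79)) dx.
pi*(-14*sqrt(79) + 79*sqrt(14))/14378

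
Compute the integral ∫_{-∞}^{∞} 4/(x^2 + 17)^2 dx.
Let f(z) = 4/(z^2 + 17)^2. The denominator has no real zeros and deg Q - deg P = 4 ≥ 2, so the integral of f over the upper semicircle |z| = R tends to 0 as R → ∞. Closing the contour in the upper half-plane,
  ∫_{-∞}^{∞} f(x) dx = 2πi · Σ Res(f, z_k)  over the poles with Im z_k > 0.

Zeros of the denominator: z^2 + 17 = 0 gives z = ±sqrt(17)*I.
Upper half-plane: z = sqrt(17)*I (a pole of order 2).

Write f(z) = g(z)/(z - sqrt(17)*I)^2 with g(z) = 4/(z + sqrt(17)*I)^2. For a double pole, Res(f, z₀) = g'(z₀):
  g'(z) = -8/(z + sqrt(17)*I)^3
  Res(f, sqrt(17)*I) = g'(sqrt(17)*I) = -sqrt(17)*I/289

∫_{-∞}^{∞} f(x) dx = 2πi · (-sqrt(17)*I/289) = 2*sqrt(17)*pi/289

Final answer: 2*sqrt(17)*pi/289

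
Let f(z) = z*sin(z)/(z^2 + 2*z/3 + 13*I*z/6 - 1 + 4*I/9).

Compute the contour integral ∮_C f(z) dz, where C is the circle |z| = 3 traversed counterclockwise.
By the residue theorem, ∮_C f(z) dz = 2πi · (sum of the residues of f at the poles inside |z| = 3).

The denominator factors as (z + 2*I/3)*(z + 2/3 + 3*I/2), so the singularities of f are simple poles at z = -2*I/3, z = -2/3 - 3*I/2.
  |-2*I/3|² = 4/9 < 9 = 3², so this pole is inside the contour.
  |-2/3 - 3*I/2|² = 97/36 < 9 = 3², so this pole is inside the contour.

With P(z) = z*sin(z) and Q(z) = z^2 + 2*z/3 + 13*I*z/6 - 1 + 4*I/9, each pole is simple, so Res(f, z₀) = P(z₀)/Q'(z₀) with Q'(z) = 2*z + 2/3 + 13*I/6.
  Res(f, -2*I/3) = P(-2*I/3)/Q'(-2*I/3) = (-2*sinh(2/3)/3)/(2/3 + 5*I/6) = (-16/41 + 20*I/41)*sinh(2/3)
  Res(f, -2/3 - 3*I/2) = P(-2/3 - 3*I/2)/Q'(-2/3 - 3*I/2) = ((2/3 + 3*I/2)*sin(2/3 + 3*I/2))/(-2/3 - 5*I/6) = (-61/41 - 16*I/41)*sin(2/3 + 3*I/2)

Sum of residues inside C: (-61/41 - 16*I/41)*sin(2/3 + 3*I/2) + (-16/41 + 20*I/41)*sinh(2/3)
∮_C f(z) dz = 2πi · ((-61/41 - 16*I/41)*sin(2/3 + 3*I/2) + (-16/41 + 20*I/41)*sinh(2/3)) = pi*(32/41 - 122*I/41)*sin(2/3 + 3*I/2) + pi*(-40/41 - 32*I/41)*sinh(2/3)

Final answer: pi*(32/41 - 122*I/41)*sin(2/3 + 3*I/2) + pi*(-40/41 - 32*I/41)*sinh(2/3)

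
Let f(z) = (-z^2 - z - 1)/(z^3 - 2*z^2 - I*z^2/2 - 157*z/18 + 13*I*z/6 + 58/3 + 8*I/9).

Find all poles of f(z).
{-3 + I/3, 2 + 2*I/3, 3 - I/2}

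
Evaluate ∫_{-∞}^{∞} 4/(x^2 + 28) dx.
Let f(z) = 4/(z^2 + 28). The denominator has no real zeros and deg Q - deg P = 2 ≥ 2, so the integral of f over the upper semicircle |z| = R tends to 0 as R → ∞. Closing the contour in the upper half-plane,
  ∫_{-∞}^{∞} f(x) dx = 2πi · Σ Res(f, z_k)  over the poles with Im z_k > 0.

Zeros of the denominator: z^2 + 28 = 0 gives z = ±2*sqrt(7)*I.
Upper half-plane: z = 2*sqrt(7)*I (simple).

Each pole is a simple zero of Q(z) = z^2 + 28, so Res(f, z₀) = P(z₀)/Q'(z₀) with P(z) = 4, Q'(z) = 2*z:
  Res(f, 2*sqrt(7)*I) = (4)/(4*sqrt(7)*I) = -sqrt(7)*I/7

∫_{-∞}^{∞} f(x) dx = 2πi · (-sqrt(7)*I/7) = 2*sqrt(7)*pi/7

Final answer: 2*sqrt(7)*pi/7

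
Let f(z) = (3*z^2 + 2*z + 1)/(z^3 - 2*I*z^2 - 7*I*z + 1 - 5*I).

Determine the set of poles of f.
The singularities of f are the zeros of the denominator. Factoring,
  z^3 - 2*I*z^2 - 7*I*z + 1 - 5*I = (z + 1)*(z + 1 + I)*(z - 2 - 3*I)
so the candidates are z = -1, z = -1 - I, z = 2 + 3*I.

Check the numerator P(z) = 3*z^2 + 2*z + 1 at each one:
  P(-1) = 2 ≠ 0, so z = -1 is a (simple) pole.
  P(-1 - I) = -1 + 4*I ≠ 0, so z = -1 - I is a (simple) pole.
  P(2 + 3*I) = -10 + 42*I ≠ 0, so z = 2 + 3*I is a (simple) pole.

Poles of f: {-1 - I, -1, 2 + 3*I}

Final answer: {-1 - I, -1, 2 + 3*I}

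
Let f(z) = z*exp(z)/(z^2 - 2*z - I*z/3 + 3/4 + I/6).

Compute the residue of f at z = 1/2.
(-9/20 + 3*I/20)*exp(1/2)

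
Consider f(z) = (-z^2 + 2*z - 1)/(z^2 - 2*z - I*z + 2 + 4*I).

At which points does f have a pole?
The singularities of f are the zeros of the denominator. Factoring,
  z^2 - 2*z - I*z + 2 + 4*I = (z - 2 + I)*(z - 2*I)
so the candidates are z = 2 - I, z = 2*I.

Check the numerator P(z) = -z^2 + 2*z - 1 at each one:
  P(2 - I) = 2*I ≠ 0, so z = 2 - I is a (simple) pole.
  P(2*I) = 3 + 4*I ≠ 0, so z = 2*I is a (simple) pole.

Poles of f: {2*I, 2 - I}

Final answer: {2*I, 2 - I}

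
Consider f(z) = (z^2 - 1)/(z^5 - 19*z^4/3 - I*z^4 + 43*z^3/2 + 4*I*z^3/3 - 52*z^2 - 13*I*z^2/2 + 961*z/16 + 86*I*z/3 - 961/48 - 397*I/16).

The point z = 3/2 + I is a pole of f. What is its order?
Factor the denominator:
  z^5 - 19*z^4/3 - I*z^4 + 43*z^3/2 + 4*I*z^3/3 - 52*z^2 - 13*I*z^2/2 + 961*z/16 + 86*I*z/3 - 961/48 - 397*I/16 = (z - 3/2 - I)^4*(z - 1/3 + 3*I)

The numerator P(z) = z^2 - 1 has P(3/2 + I) = 1/4 + 3*I ≠ 0, so no factor of (z - 3/2 - I) cancels.
Near z = 3/2 + I we can therefore write f(z) = g(z)/(z - 3/2 - I)^4 with g analytic at 3/2 + I and g(3/2 + I) ≠ 0 (g is the numerator divided by the remaining denominator factors).

Hence z = 3/2 + I is a pole of order 4.

Final answer: 4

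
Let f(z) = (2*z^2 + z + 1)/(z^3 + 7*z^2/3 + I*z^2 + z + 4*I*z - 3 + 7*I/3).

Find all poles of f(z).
{-2 + I, -1 - I, 2/3 - I}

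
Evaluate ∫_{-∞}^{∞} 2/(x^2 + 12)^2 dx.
Let f(z) = 2/(z^2 + 12)^2. The denominator has no real zeros and deg Q - deg P = 4 ≥ 2, so the integral of f over the upper semicircle |z| = R tends to 0 as R → ∞. Closing the contour in the upper half-plane,
  ∫_{-∞}^{∞} f(x) dx = 2πi · Σ Res(f, z_k)  over the poles with Im z_k > 0.

Zeros of the denominator: z^2 + 12 = 0 gives z = ±2*sqrt(3)*I.
Upper half-plane: z = 2*sqrt(3)*I (a pole of order 2).

Write f(z) = g(z)/(z - 2*sqrt(3)*I)^2 with g(z) = 2/(z + 2*sqrt(3)*I)^2. For a double pole, Res(f, z₀) = g'(z₀):
  g'(z) = -4/(z + 2*sqrt(3)*I)^3
  Res(f, 2*sqrt(3)*I) = g'(2*sqrt(3)*I) = -sqrt(3)*I/144

∫_{-∞}^{∞} f(x) dx = 2πi · (-sqrt(3)*I/144) = sqrt(3)*pi/72

Final answer: sqrt(3)*pi/72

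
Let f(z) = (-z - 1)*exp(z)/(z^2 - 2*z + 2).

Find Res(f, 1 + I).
Write f(z) = P(z)/Q(z) with P(z) = (-z - 1)*exp(z) and Q(z) = z^2 - 2*z + 2.
The denominator factors as Q(z) = (z - 1 + I)*(z - 1 - I), so z = 1 + I is a simple zero of Q and P is analytic there; z = 1 + I is therefore a simple pole and
  Res(f, z₀) = P(z₀)/Q'(z₀).

Q'(z) = 2*z - 2, so Q'(1 + I) = 2*I.
P(1 + I) = (-2 - I)*exp(1 + I).

Res(f, 1 + I) = ((-2 - I)*exp(1 + I))/(2*I) = (-1/2 + I)*exp(1 + I)

Final answer: (-1/2 + I)*exp(1 + I)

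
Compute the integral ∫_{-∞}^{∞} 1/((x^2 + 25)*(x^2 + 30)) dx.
Let f(z) = 1/((z^2 + 25)*(z^2 + 30)). The denominator has no real zeros and deg Q - deg P = 4 ≥ 2, so the integral of f over the upper semicircle |z| = R tends to 0 as R → ∞. Closing the contour in the upper half-plane,
  ∫_{-∞}^{∞} f(x) dx = 2πi · Σ Res(f, z_k)  over the poles with Im z_k > 0.

Zeros of the denominator: z^2 + 30 = 0 gives z = ±sqrt(30)*I; z^2 + 25 = 0 gives z = ±5*I.
Upper half-plane: z = 5*I, z = sqrt(30)*I (simple).

Each pole is a simple zero of Q(z) = z^4 + 55*z^2 + 750, so Res(f, z₀) = P(z₀)/Q'(z₀) with P(z) = 1, Q'(z) = 4*z^3 + 110*z:
  Res(f, 5*I) = (1)/(50*I) = -I/50
  Res(f, sqrt(30)*I) = (1)/(-10*sqrt(30)*I) = sqrt(30)*I/300

Sum of residues: I*(-6 + sqrt(30))/300
∫_{-∞}^{∞} f(x) dx = 2πi · (I*(-6 + sqrt(30))/300) = pi*(6 - sqrt(30))/150

Final answer: pi*(6 - sqrt(30))/150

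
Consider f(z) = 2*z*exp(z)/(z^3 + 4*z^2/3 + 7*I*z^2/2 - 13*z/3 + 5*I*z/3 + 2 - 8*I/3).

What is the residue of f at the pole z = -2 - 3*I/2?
(-4224/5729 - 1668*I/5729)*exp(-2 - 3*I/2)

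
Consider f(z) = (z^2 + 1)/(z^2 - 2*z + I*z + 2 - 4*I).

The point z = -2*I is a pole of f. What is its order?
Factor the denominator:
  z^2 - 2*z + I*z + 2 - 4*I = (z + 2*I)*(z - 2 - I)

The numerator P(z) = z^2 + 1 has P(-2*I) = -3 ≠ 0, so no factor of (z + 2*I) cancels.
Near z = -2*I we can therefore write f(z) = g(z)/(z + 2*I) with g analytic at -2*I and g(-2*I) ≠ 0 (g is the numerator divided by the remaining denominator factors).

Hence z = -2*I is a pole of order 1.

Final answer: 1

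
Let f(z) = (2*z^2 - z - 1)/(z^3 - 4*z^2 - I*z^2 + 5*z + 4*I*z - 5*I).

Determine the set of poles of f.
The singularities of f are the zeros of the denominator. Factoring,
  z^3 - 4*z^2 - I*z^2 + 5*z + 4*I*z - 5*I = (z - I)*(z - 2 - I)*(z - 2 + I)
so the candidates are z = I, z = 2 + I, z = 2 - I.

Check the numerator P(z) = 2*z^2 - z - 1 at each one:
  P(I) = -3 - I ≠ 0, so z = I is a (simple) pole.
  P(2 + I) = 3 + 7*I ≠ 0, so z = 2 + I is a (simple) pole.
  P(2 - I) = 3 - 7*I ≠ 0, so z = 2 - I is a (simple) pole.

Poles of f: {I, 2 - I, 2 + I}

Final answer: {I, 2 - I, 2 + I}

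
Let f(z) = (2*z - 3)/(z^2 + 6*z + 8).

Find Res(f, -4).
11/2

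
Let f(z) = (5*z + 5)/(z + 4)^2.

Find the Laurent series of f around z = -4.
-15/(z + 4)^2 + 5/(z + 4)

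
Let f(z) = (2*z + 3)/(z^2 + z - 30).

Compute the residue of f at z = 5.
13/11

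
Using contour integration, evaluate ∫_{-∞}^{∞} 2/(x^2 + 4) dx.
pi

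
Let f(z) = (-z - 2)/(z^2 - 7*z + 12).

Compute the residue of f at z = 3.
5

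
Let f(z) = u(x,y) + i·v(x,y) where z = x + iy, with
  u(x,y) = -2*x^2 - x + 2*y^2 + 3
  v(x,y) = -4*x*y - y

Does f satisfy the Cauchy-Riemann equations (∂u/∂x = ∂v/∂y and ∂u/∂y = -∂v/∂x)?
∂u/∂x = -4*x - 1
∂v/∂y = -4*x - 1
∂u/∂y = 4*y
∂v/∂x = -4*y
∂u/∂x = ∂v/∂y and ∂u/∂y = -∂v/∂x hold identically; f is analytic.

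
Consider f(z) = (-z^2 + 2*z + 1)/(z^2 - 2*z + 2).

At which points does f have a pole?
{1 - I, 1 + I}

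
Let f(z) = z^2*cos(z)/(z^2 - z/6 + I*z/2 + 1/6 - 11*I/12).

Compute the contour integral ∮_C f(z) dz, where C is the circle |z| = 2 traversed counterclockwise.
By the residue theorem, ∮_C f(z) dz = 2πi · (sum of the residues of f at the poles inside |z| = 2).

The denominator factors as (z + 1/2 + I)*(z - 2/3 - I/2), so the singularities of f are simple poles at z = -1/2 - I, z = 2/3 + I/2.
  |-1/2 - I|² = 5/4 < 4 = 2², so this pole is inside the contour.
  |2/3 + I/2|² = 25/36 < 4 = 2², so this pole is inside the contour.

With P(z) = z^2*cos(z) and Q(z) = z^2 - z/6 + I*z/2 + 1/6 - 11*I/12, each pole is simple, so Res(f, z₀) = P(z₀)/Q'(z₀) with Q'(z) = 2*z - 1/6 + I/2.
  Res(f, -1/2 - I) = P(-1/2 - I)/Q'(-1/2 - I) = ((-3/4 + I)*cos(1/2 + I))/(-7/6 - 3*I/2) = (-9/52 - 33*I/52)*cos(1/2 + I)
  Res(f, 2/3 + I/2) = P(2/3 + I/2)/Q'(2/3 + I/2) = ((7/36 + 2*I/3)*cos(2/3 + I/2))/(7/6 + 3*I/2) = (53/156 + 7*I/52)*cos(2/3 + I/2)

Sum of residues inside C: (-9/52 - 33*I/52)*cos(1/2 + I) + (53/156 + 7*I/52)*cos(2/3 + I/2)
∮_C f(z) dz = 2πi · ((-9/52 - 33*I/52)*cos(1/2 + I) + (53/156 + 7*I/52)*cos(2/3 + I/2)) = pi*(33/26 - 9*I/26)*cos(1/2 + I) + pi*(-7/26 + 53*I/78)*cos(2/3 + I/2)

Final answer: pi*(33/26 - 9*I/26)*cos(1/2 + I) + pi*(-7/26 + 53*I/78)*cos(2/3 + I/2)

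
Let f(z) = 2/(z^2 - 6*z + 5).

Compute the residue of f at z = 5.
1/2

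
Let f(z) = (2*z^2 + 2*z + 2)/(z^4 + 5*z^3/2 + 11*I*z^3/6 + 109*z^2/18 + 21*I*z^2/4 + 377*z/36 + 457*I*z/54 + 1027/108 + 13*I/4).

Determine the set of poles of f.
The singularities of f are the zeros of the denominator. Factoring,
  z^4 + 5*z^3/2 + 11*I*z^3/6 + 109*z^2/18 + 21*I*z^2/4 + 377*z/36 + 457*I*z/54 + 1027/108 + 13*I/4 = (z - 1/3 + 3*I)*(z + 1/3 - 3*I/2)*(z + 1 - 2*I/3)*(z + 3/2 + I)
so the candidates are z = 1/3 - 3*I, z = -1/3 + 3*I/2, z = -1 + 2*I/3, z = -3/2 - I.

Check the numerator P(z) = 2*z^2 + 2*z + 2 at each one:
  P(1/3 - 3*I) = -136/9 - 10*I ≠ 0, so z = 1/3 - 3*I is a (simple) pole.
  P(-1/3 + 3*I/2) = -53/18 + I ≠ 0, so z = -1/3 + 3*I/2 is a (simple) pole.
  P(-1 + 2*I/3) = 10/9 - 4*I/3 ≠ 0, so z = -1 + 2*I/3 is a (simple) pole.
  P(-3/2 - I) = 3/2 + 4*I ≠ 0, so z = -3/2 - I is a (simple) pole.

Poles of f: {-3/2 - I, -1 + 2*I/3, -1/3 + 3*I/2, 1/3 - 3*I}

Final answer: {-3/2 - I, -1 + 2*I/3, -1/3 + 3*I/2, 1/3 - 3*I}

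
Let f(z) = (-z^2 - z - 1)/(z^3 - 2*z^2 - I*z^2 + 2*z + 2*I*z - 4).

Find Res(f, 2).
Write f(z) = P(z)/Q(z) with P(z) = -z^2 - z - 1 and Q(z) = z^3 - 2*z^2 - I*z^2 + 2*z + 2*I*z - 4.
The denominator factors as Q(z) = (z + I)*(z - 2*I)*(z - 2), so z = 2 is a simple zero of Q and P is analytic there; z = 2 is therefore a simple pole and
  Res(f, z₀) = P(z₀)/Q'(z₀).

Q'(z) = 3*z^2 - 4*z - 2*I*z + 2 + 2*I, so Q'(2) = 6 - 2*I.
P(2) = -7.

Res(f, 2) = (-7)/(6 - 2*I) = -21/20 - 7*I/20

Final answer: -21/20 - 7*I/20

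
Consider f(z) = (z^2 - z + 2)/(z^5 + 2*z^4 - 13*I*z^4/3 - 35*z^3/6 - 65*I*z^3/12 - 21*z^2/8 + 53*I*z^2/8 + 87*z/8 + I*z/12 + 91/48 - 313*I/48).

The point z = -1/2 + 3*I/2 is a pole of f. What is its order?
Factor the denominator:
  z^5 + 2*z^4 - 13*I*z^4/3 - 35*z^3/6 - 65*I*z^3/12 - 21*z^2/8 + 53*I*z^2/8 + 87*z/8 + I*z/12 + 91/48 - 313*I/48 = (z + 1/2 - 3*I/2)^3*(z + 3/2 - I/3)*(z - 1 + I/2)

The numerator P(z) = z^2 - z + 2 has P(-1/2 + 3*I/2) = 1/2 - 3*I ≠ 0, so no factor of (z + 1/2 - 3*I/2) cancels.
Near z = -1/2 + 3*I/2 we can therefore write f(z) = g(z)/(z + 1/2 - 3*I/2)^3 with g analytic at -1/2 + 3*I/2 and g(-1/2 + 3*I/2) ≠ 0 (g is the numerator divided by the remaining denominator factors).

Hence z = -1/2 + 3*I/2 is a pole of order 3.

Final answer: 3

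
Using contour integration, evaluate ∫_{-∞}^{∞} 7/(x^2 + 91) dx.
Let f(z) = 7/(z^2 + 91). The denominator has no real zeros and deg Q - deg P = 2 ≥ 2, so the integral of f over the upper semicircle |z| = R tends to 0 as R → ∞. Closing the contour in the upper half-plane,
  ∫_{-∞}^{∞} f(x) dx = 2πi · Σ Res(f, z_k)  over the poles with Im z_k > 0.

Zeros of the denominator: z^2 + 91 = 0 gives z = ±sqrt(91)*I.
Upper half-plane: z = sqrt(91)*I (simple).

Each pole is a simple zero of Q(z) = z^2 + 91, so Res(f, z₀) = P(z₀)/Q'(z₀) with P(z) = 7, Q'(z) = 2*z:
  Res(f, sqrt(91)*I) = (7)/(2*sqrt(91)*I) = -sqrt(91)*I/26

∫_{-∞}^{∞} f(x) dx = 2πi · (-sqrt(91)*I/26) = sqrt(91)*pi/13

Final answer: sqrt(91)*pi/13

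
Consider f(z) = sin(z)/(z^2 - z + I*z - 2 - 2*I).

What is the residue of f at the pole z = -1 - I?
Write f(z) = P(z)/Q(z) with P(z) = sin(z) and Q(z) = z^2 - z + I*z - 2 - 2*I.
The denominator factors as Q(z) = (z - 2)*(z + 1 + I), so z = -1 - I is a simple zero of Q and P is analytic there; z = -1 - I is therefore a simple pole and
  Res(f, z₀) = P(z₀)/Q'(z₀).

Q'(z) = 2*z - 1 + I, so Q'(-1 - I) = -3 - I.
P(-1 - I) = -sin(1 + I).

Res(f, -1 - I) = (-sin(1 + I))/(-3 - I) = (3/10 - I/10)*sin(1 + I)

Final answer: (3/10 - I/10)*sin(1 + I)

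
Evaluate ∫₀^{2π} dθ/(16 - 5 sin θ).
Call the integral J. The integrand is 2π-periodic and we integrate over a full period, so shifting θ does not change the value (θ → θ + π/2 turns sin θ into cos θ; θ → θ + π flips the sign of the trig term). Hence
  J = ∫₀^{2π} dθ/(16 + 5 cos θ).
Put z = e^{iθ}: then cos θ = (z + 1/z)/2, dθ = dz/(iz), and z runs once counterclockwise around |z| = 1:
  J = ∮_{|z|=1} 1/(16 + 5*(z + 1/z)/2) · dz/(iz) = (2/i) ∮_{|z|=1} dz/(5*z^2 + 32*z + 5).
The roots of 5*z^2 + 32*z + 5 are z = (-16 ± sqrt(16^2 - 5^2))/5, with sqrt(231) = sqrt(231); their product is 1, so only z₊ = -16/5 + sqrt(231)/5 lies inside the unit circle (z₋ = -16/5 - sqrt(231)/5 lies outside).
z₊ is a simple zero of q(z) = 5*z^2 + 32*z + 5, so Res(1/q, z₊) = 1/q'(z₊) with q'(z) = 10*z + 32; and q'(z₊) = 5*(z₊ - z₋) = 2*sqrt(231).
Therefore J = (2/i) · 2πi · 1/(2*sqrt(231)) = 2*pi/(sqrt(231)) = 2*sqrt(231)*pi/231

Final answer: 2*sqrt(231)*pi/231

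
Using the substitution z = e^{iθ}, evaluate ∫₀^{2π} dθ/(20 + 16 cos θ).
Let J = ∫₀^{2π} dθ/(20 + 16 cos θ).
Put z = e^{iθ}: then cos θ = (z + 1/z)/2, dθ = dz/(iz), and z runs once counterclockwise around |z| = 1:
  J = ∮_{|z|=1} 1/(20 + 16*(z + 1/z)/2) · dz/(iz) = (2/i) ∮_{|z|=1} dz/(16*z^2 + 40*z + 16).
The roots of 16*z^2 + 40*z + 16 are z = (-20 ± sqrt(20^2 - 16^2))/16, with sqrt(144) = 12; their product is 1, so only z₊ = -1/2 lies inside the unit circle (z₋ = -2 lies outside).
z₊ is a simple zero of q(z) = 16*z^2 + 40*z + 16, so Res(1/q, z₊) = 1/q'(z₊) with q'(z) = 32*z + 40; and q'(z₊) = 16*(z₊ - z₋) = 24.
Therefore J = (2/i) · 2πi · 1/(24) = 2*pi/(12) = pi/6

Final answer: pi/6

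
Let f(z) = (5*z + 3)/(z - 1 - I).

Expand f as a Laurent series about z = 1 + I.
Put w = z - (1 + I), i.e. z = w + 1 + I. The denominator is w, so it suffices to rewrite the numerator in powers of w.

P(z) = 5*z + 3
P(w + 1 + I) = 8 + 5*I + 5*w

Dividing each term by w:
  f = (8 + 5*I)/w + 5

Substituting back w = z - 1 - I:
  f(z) = (8 + 5*I)/(z - 1 - I) + 5

The series is finite because the numerator is a polynomial; the negative powers form the principal part, and the coefficient of 1/(z - 1 - I) gives Res(f, 1 + I) = 8 + 5*I.

Final answer: (8 + 5*I)/(z - 1 - I) + 5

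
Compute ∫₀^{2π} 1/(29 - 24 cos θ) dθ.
Call the integral J. The integrand is 2π-periodic and we integrate over a full period, so shifting θ does not change the value (θ → θ + π flips the sign of the trig term). Hence
  J = ∫₀^{2π} dθ/(29 + 24 cos θ).
Put z = e^{iθ}: then cos θ = (z + 1/z)/2, dθ = dz/(iz), and z runs once counterclockwise around |z| = 1:
  J = ∮_{|z|=1} 1/(29 + 24*(z + 1/z)/2) · dz/(iz) = (2/i) ∮_{|z|=1} dz/(24*z^2 + 58*z + 24).
The roots of 24*z^2 + 58*z + 24 are z = (-29 ± sqrt(29^2 - 24^2))/24, with sqrt(265) = sqrt(265); their product is 1, so only z₊ = -29/24 + sqrt(265)/24 lies inside the unit circle (z₋ = -29/24 - sqrt(265)/24 lies outside).
z₊ is a simple zero of q(z) = 24*z^2 + 58*z + 24, so Res(1/q, z₊) = 1/q'(z₊) with q'(z) = 48*z + 58; and q'(z₊) = 24*(z₊ - z₋) = 2*sqrt(265).
Therefore J = (2/i) · 2πi · 1/(2*sqrt(265)) = 2*pi/(sqrt(265)) = 2*sqrt(265)*pi/265

Final answer: 2*sqrt(265)*pi/265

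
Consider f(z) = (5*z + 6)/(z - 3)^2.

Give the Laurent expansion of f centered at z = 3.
Put w = z - (3), i.e. z = w + 3. The denominator is w^2, so it suffices to rewrite the numerator in powers of w.

P(z) = 5*z + 6
P(w + 3) = 21 + 5*w

Dividing each term by w^2:
  f = 21/w^2 + 5/w

Substituting back w = z - 3:
  f(z) = 21/(z - 3)^2 + 5/(z - 3)

The series is finite because the numerator is a polynomial; the negative powers form the principal part, and the coefficient of 1/(z - 3) gives Res(f, 3) = 5.

Final answer: 21/(z - 3)^2 + 5/(z - 3)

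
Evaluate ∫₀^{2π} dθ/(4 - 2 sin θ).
Call the integral J. The integrand is 2π-periodic and we integrate over a full period, so shifting θ does not change the value (θ → θ + π/2 turns sin θ into cos θ; θ → θ + π flips the sign of the trig term). Hence
  J = ∫₀^{2π} dθ/(4 + 2 cos θ).
Put z = e^{iθ}: then cos θ = (z + 1/z)/2, dθ = dz/(iz), and z runs once counterclockwise around |z| = 1:
  J = ∮_{|z|=1} 1/(4 + 2*(z + 1/z)/2) · dz/(iz) = (2/i) ∮_{|z|=1} dz/(2*z^2 + 8*z + 2).
The roots of 2*z^2 + 8*z + 2 are z = (-4 ± sqrt(4^2 - 2^2))/2, with sqrt(12) = 2*sqrt(3); their product is 1, so only z₊ = -2 + sqrt(3) lies inside the unit circle (z₋ = -2 - sqrt(3) lies outside).
z₊ is a simple zero of q(z) = 2*z^2 + 8*z + 2, so Res(1/q, z₊) = 1/q'(z₊) with q'(z) = 4*z + 8; and q'(z₊) = 2*(z₊ - z₋) = 4*sqrt(3).
Therefore J = (2/i) · 2πi · 1/(4*sqrt(3)) = 2*pi/(2*sqrt(3)) = sqrt(3)*pi/3

Final answer: sqrt(3)*pi/3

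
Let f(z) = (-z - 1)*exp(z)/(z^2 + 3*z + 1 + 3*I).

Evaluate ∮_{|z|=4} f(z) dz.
By the residue theorem, ∮_C f(z) dz = 2πi · (sum of the residues of f at the poles inside |z| = 4).

The denominator factors as (z + 3 - I)*(z + I), so the singularities of f are simple poles at z = -3 + I, z = -I.
  |-3 + I|² = 10 < 16 = 4², so this pole is inside the contour.
  |-I|² = 1 < 16 = 4², so this pole is inside the contour.

With P(z) = (-z - 1)*exp(z) and Q(z) = z^2 + 3*z + 1 + 3*I, each pole is simple, so Res(f, z₀) = P(z₀)/Q'(z₀) with Q'(z) = 2*z + 3.
  Res(f, -3 + I) = P(-3 + I)/Q'(-3 + I) = ((2 - I)*exp(-3 + I))/(-3 + 2*I) = (-8/13 - I/13)*exp(-3 + I)
  Res(f, -I) = P(-I)/Q'(-I) = ((-1 + I)*exp(-I))/(3 - 2*I) = (-5/13 + I/13)*exp(-I)

Sum of residues inside C: (-8/13 - I/13)*exp(-3 + I) + (-5/13 + I/13)*exp(-I)
∮_C f(z) dz = 2πi · ((-8/13 - I/13)*exp(-3 + I) + (-5/13 + I/13)*exp(-I)) = pi*(-2/13 - 10*I/13)*exp(-I) + pi*(2/13 - 16*I/13)*exp(-3 + I)

Final answer: pi*(-2/13 - 10*I/13)*exp(-I) + pi*(2/13 - 16*I/13)*exp(-3 + I)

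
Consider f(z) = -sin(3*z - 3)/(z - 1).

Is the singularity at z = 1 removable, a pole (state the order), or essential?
Let u = z - 1. The argument of sin is 3*z - 3 = 3u, so
  f = -sin(3u)/u = -((3u) - (3u)^3/6 + ...)/u = -3 + (9/2)*u^2 - ...
The Laurent expansion about u = 0 has no negative powers; equivalently lim_{z→1} f(z) = -3 exists and is finite.
So the singularity is removable.

Final answer: removable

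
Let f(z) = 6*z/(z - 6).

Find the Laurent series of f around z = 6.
Put w = z - (6), i.e. z = w + 6. The denominator is w, so it suffices to rewrite the numerator in powers of w.

P(z) = 6*z
P(w + 6) = 36 + 6*w

Dividing each term by w:
  f = 36/w + 6

Substituting back w = z - 6:
  f(z) = 36/(z - 6) + 6

The series is finite because the numerator is a polynomial; the negative powers form the principal part, and the coefficient of 1/(z - 6) gives Res(f, 6) = 36.

Final answer: 36/(z - 6) + 6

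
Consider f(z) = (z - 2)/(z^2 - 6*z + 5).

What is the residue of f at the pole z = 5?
3/4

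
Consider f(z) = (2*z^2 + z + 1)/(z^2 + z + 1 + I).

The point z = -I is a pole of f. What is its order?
1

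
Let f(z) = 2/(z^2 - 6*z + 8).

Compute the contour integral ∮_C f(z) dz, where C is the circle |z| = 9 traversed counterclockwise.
0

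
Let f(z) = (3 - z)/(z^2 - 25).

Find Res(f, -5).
Write f(z) = P(z)/Q(z) with P(z) = 3 - z and Q(z) = z^2 - 25.
The denominator factors as Q(z) = (z + 5)*(z - 5), so z = -5 is a simple zero of Q and P is analytic there; z = -5 is therefore a simple pole and
  Res(f, z₀) = P(z₀)/Q'(z₀).

Q'(z) = 2*z, so Q'(-5) = -10.
P(-5) = 8.

Res(f, -5) = (8)/(-10) = -4/5

Final answer: -4/5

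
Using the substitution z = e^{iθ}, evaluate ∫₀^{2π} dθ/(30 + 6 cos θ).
sqrt(6)*pi/36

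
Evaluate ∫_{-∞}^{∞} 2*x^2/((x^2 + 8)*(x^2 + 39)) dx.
Let f(z) = 2*z^2/((z^2 + 8)*(z^2 + 39)). The denominator has no real zeros and deg Q - deg P = 2 ≥ 2, so the integral of f over the upper semicircle |z| = R tends to 0 as R → ∞. Closing the contour in the upper half-plane,
  ∫_{-∞}^{∞} f(x) dx = 2πi · Σ Res(f, z_k)  over the poles with Im z_k > 0.

Zeros of the denominator: z^2 + 39 = 0 gives z = ±sqrt(39)*I; z^2 + 8 = 0 gives z = ±2*sqrt(2)*I.
Upper half-plane: z = 2*sqrt(2)*I, z = sqrt(39)*I (simple).

Each pole is a simple zero of Q(z) = z^4 + 47*z^2 + 312, so Res(f, z₀) = P(z₀)/Q'(z₀) with P(z) = 2*z^2, Q'(z) = 4*z^3 + 94*z:
  Res(f, 2*sqrt(2)*I) = (-16)/(124*sqrt(2)*I) = 2*sqrt(2)*I/31
  Res(f, sqrt(39)*I) = (-78)/(-62*sqrt(39)*I) = -sqrt(39)*I/31

Sum of residues: I*(-sqrt(39) + 2*sqrt(2))/31
∫_{-∞}^{∞} f(x) dx = 2πi · (I*(-sqrt(39) + 2*sqrt(2))/31) = 2*pi*(-2*sqrt(2) + sqrt(39))/31

Final answer: 2*pi*(-2*sqrt(2) + sqrt(39))/31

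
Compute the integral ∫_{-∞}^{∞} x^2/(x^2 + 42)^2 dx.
Let f(z) = z^2/(z^2 + 42)^2. The denominator has no real zeros and deg Q - deg P = 2 ≥ 2, so the integral of f over the upper semicircle |z| = R tends to 0 as R → ∞. Closing the contour in the upper half-plane,
  ∫_{-∞}^{∞} f(x) dx = 2πi · Σ Res(f, z_k)  over the poles with Im z_k > 0.

Zeros of the denominator: z^2 + 42 = 0 gives z = ±sqrt(42)*I.
Upper half-plane: z = sqrt(42)*I (a pole of order 2).

Write f(z) = g(z)/(z - sqrt(42)*I)^2 with g(z) = z^2/(z + sqrt(42)*I)^2. For a double pole, Res(f, z₀) = g'(z₀):
  g'(z) = 2*sqrt(42)*I*z/(z + sqrt(42)*I)^3
  Res(f, sqrt(42)*I) = g'(sqrt(42)*I) = -sqrt(42)*I/168

∫_{-∞}^{∞} f(x) dx = 2πi · (-sqrt(42)*I/168) = sqrt(42)*pi/84

Final answer: sqrt(42)*pi/84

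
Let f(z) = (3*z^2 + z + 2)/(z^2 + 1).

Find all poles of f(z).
The singularities of f are the zeros of the denominator. Factoring,
  z^2 + 1 = (z - I)*(z + I)
so the candidates are z = I, z = -I.

Check the numerator P(z) = 3*z^2 + z + 2 at each one:
  P(I) = -1 + I ≠ 0, so z = I is a (simple) pole.
  P(-I) = -1 - I ≠ 0, so z = -I is a (simple) pole.

Poles of f: {-I, I}

Final answer: {-I, I}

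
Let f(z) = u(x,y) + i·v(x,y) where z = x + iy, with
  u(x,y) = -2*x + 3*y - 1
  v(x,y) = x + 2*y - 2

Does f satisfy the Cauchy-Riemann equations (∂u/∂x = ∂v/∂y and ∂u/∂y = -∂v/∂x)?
∂u/∂x = -2
∂v/∂y = 2
∂u/∂y = 3
∂v/∂x = 1
∂u/∂x ≠ ∂v/∂y and ∂u/∂y ≠ -∂v/∂x; the Cauchy-Riemann equations are not satisfied, so f is not analytic.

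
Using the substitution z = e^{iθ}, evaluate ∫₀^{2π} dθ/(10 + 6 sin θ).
Call the integral J. The integrand is 2π-periodic and we integrate over a full period, so shifting θ does not change the value (θ → θ + π/2 turns sin θ into cos θ). Hence
  J = ∫₀^{2π} dθ/(10 + 6 cos θ).
Put z = e^{iθ}: then cos θ = (z + 1/z)/2, dθ = dz/(iz), and z runs once counterclockwise around |z| = 1:
  J = ∮_{|z|=1} 1/(10 + 6*(z + 1/z)/2) · dz/(iz) = (2/i) ∮_{|z|=1} dz/(6*z^2 + 20*z + 6).
The roots of 6*z^2 + 20*z + 6 are z = (-10 ± sqrt(10^2 - 6^2))/6, with sqrt(64) = 8; their product is 1, so only z₊ = -1/3 lies inside the unit circle (z₋ = -3 lies outside).
z₊ is a simple zero of q(z) = 6*z^2 + 20*z + 6, so Res(1/q, z₊) = 1/q'(z₊) with q'(z) = 12*z + 20; and q'(z₊) = 6*(z₊ - z₋) = 16.
Therefore J = (2/i) · 2πi · 1/(16) = 2*pi/(8) = pi/4

Final answer: pi/4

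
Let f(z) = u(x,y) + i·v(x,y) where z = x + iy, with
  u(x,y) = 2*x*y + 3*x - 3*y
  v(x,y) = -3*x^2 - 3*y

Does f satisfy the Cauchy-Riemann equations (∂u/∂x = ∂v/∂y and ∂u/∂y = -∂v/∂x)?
∂u/∂x = 2*y + 3
∂v/∂y = -3
∂u/∂y = 2*x - 3
∂v/∂x = -6*x
∂u/∂x ≠ ∂v/∂y and ∂u/∂y ≠ -∂v/∂x; the Cauchy-Riemann equations are not satisfied, so f is not analytic.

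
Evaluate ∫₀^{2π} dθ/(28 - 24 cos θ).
Call the integral J. The integrand is 2π-periodic and we integrate over a full period, so shifting θ does not change the value (θ → θ + π flips the sign of the trig term). Hence
  J = ∫₀^{2π} dθ/(28 + 24 cos θ).
Put z = e^{iθ}: then cos θ = (z + 1/z)/2, dθ = dz/(iz), and z runs once counterclockwise around |z| = 1:
  J = ∮_{|z|=1} 1/(28 + 24*(z + 1/z)/2) · dz/(iz) = (2/i) ∮_{|z|=1} dz/(24*z^2 + 56*z + 24).
The roots of 24*z^2 + 56*z + 24 are z = (-28 ± sqrt(28^2 - 24^2))/24, with sqrt(208) = 4*sqrt(13); their product is 1, so only z₊ = -7/6 + sqrt(13)/6 lies inside the unit circle (z₋ = -7/6 - sqrt(13)/6 lies outside).
z₊ is a simple zero of q(z) = 24*z^2 + 56*z + 24, so Res(1/q, z₊) = 1/q'(z₊) with q'(z) = 48*z + 56; and q'(z₊) = 24*(z₊ - z₋) = 8*sqrt(13).
Therefore J = (2/i) · 2πi · 1/(8*sqrt(13)) = 2*pi/(4*sqrt(13)) = sqrt(13)*pi/26

Final answer: sqrt(13)*pi/26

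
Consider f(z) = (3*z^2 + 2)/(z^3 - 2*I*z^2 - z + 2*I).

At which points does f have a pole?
The singularities of f are the zeros of the denominator. Factoring,
  z^3 - 2*I*z^2 - z + 2*I = (z + 1)*(z - 2*I)*(z - 1)
so the candidates are z = -1, z = 2*I, z = 1.

Check the numerator P(z) = 3*z^2 + 2 at each one:
  P(-1) = 5 ≠ 0, so z = -1 is a (simple) pole.
  P(2*I) = -10 ≠ 0, so z = 2*I is a (simple) pole.
  P(1) = 5 ≠ 0, so z = 1 is a (simple) pole.

Poles of f: {-1, 2*I, 1}

Final answer: {-1, 2*I, 1}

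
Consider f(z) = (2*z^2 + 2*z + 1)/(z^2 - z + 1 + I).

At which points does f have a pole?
The singularities of f are the zeros of the denominator. Factoring,
  z^2 - z + 1 + I = (z - 1 + I)*(z - I)
so the candidates are z = 1 - I, z = I.

Check the numerator P(z) = 2*z^2 + 2*z + 1 at each one:
  P(1 - I) = 3 - 6*I ≠ 0, so z = 1 - I is a (simple) pole.
  P(I) = -1 + 2*I ≠ 0, so z = I is a (simple) pole.

Poles of f: {I, 1 - I}

Final answer: {I, 1 - I}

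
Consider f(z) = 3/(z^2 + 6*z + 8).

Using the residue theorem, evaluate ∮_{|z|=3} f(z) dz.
By the residue theorem, ∮_C f(z) dz = 2πi · (sum of the residues of f at the poles inside |z| = 3).

The denominator factors as (z + 2)*(z + 4), so the singularities of f are simple poles at z = -2, z = -4.
  |-2|² = 4 < 9 = 3², so this pole is inside the contour.
  |-4|² = 16 > 9 = 3², so this pole is outside the contour.

With P(z) = 3 and Q(z) = z^2 + 6*z + 8, each pole is simple, so Res(f, z₀) = P(z₀)/Q'(z₀) with Q'(z) = 2*z + 6.
  Res(f, -2) = P(-2)/Q'(-2) = (3)/(2) = 3/2

∮_C f(z) dz = 2πi · (3/2) = 3*I*pi

Final answer: 3*I*pi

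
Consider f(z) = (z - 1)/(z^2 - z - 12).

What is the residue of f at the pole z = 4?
Write f(z) = P(z)/Q(z) with P(z) = z - 1 and Q(z) = z^2 - z - 12.
The denominator factors as Q(z) = (z - 4)*(z + 3), so z = 4 is a simple zero of Q and P is analytic there; z = 4 is therefore a simple pole and
  Res(f, z₀) = P(z₀)/Q'(z₀).

Q'(z) = 2*z - 1, so Q'(4) = 7.
P(4) = 3.

Res(f, 4) = (3)/(7) = 3/7

Final answer: 3/7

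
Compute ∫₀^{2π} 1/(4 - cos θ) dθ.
Call the integral J. The integrand is 2π-periodic and we integrate over a full period, so shifting θ does not change the value (θ → θ + π flips the sign of the trig term). Hence
  J = ∫₀^{2π} dθ/(4 + cos θ).
Put z = e^{iθ}: then cos θ = (z + 1/z)/2, dθ = dz/(iz), and z runs once counterclockwise around |z| = 1:
  J = ∮_{|z|=1} 1/(4 + (z + 1/z)/2) · dz/(iz) = (2/i) ∮_{|z|=1} dz/(z^2 + 8*z + 1).
The roots of z^2 + 8*z + 1 are z = (-4 ± sqrt(4^2 - 1^2)), with sqrt(15) = sqrt(15); their product is 1, so only z₊ = -4 + sqrt(15) lies inside the unit circle (z₋ = -4 - sqrt(15) lies outside).
z₊ is a simple zero of q(z) = z^2 + 8*z + 1, so Res(1/q, z₊) = 1/q'(z₊) with q'(z) = 2*z + 8; and q'(z₊) = (z₊ - z₋) = 2*sqrt(15).
Therefore J = (2/i) · 2πi · 1/(2*sqrt(15)) = 2*pi/(sqrt(15)) = 2*sqrt(15)*pi/15

Final answer: 2*sqrt(15)*pi/15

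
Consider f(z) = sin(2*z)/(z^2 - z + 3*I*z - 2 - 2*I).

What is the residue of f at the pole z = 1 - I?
Write f(z) = P(z)/Q(z) with P(z) = sin(2*z) and Q(z) = z^2 - z + 3*I*z - 2 - 2*I.
The denominator factors as Q(z) = (z + 2*I)*(z - 1 + I), so z = 1 - I is a simple zero of Q and P is analytic there; z = 1 - I is therefore a simple pole and
  Res(f, z₀) = P(z₀)/Q'(z₀).

Q'(z) = 2*z - 1 + 3*I, so Q'(1 - I) = 1 + I.
P(1 - I) = sin(2 - 2*I).

Res(f, 1 - I) = (sin(2 - 2*I))/(1 + I) = (1/2 - I/2)*sin(2 - 2*I)

Final answer: (1/2 - I/2)*sin(2 - 2*I)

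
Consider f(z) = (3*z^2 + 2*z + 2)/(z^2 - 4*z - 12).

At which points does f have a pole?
The singularities of f are the zeros of the denominator. Factoring,
  z^2 - 4*z - 12 = (z - 6)*(z + 2)
so the candidates are z = 6, z = -2.

Check the numerator P(z) = 3*z^2 + 2*z + 2 at each one:
  P(6) = 122 ≠ 0, so z = 6 is a (simple) pole.
  P(-2) = 10 ≠ 0, so z = -2 is a (simple) pole.

Poles of f: {-2, 6}

Final answer: {-2, 6}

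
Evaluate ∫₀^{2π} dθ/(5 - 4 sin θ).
Call the integral J. The integrand is 2π-periodic and we integrate over a full period, so shifting θ does not change the value (θ → θ + π/2 turns sin θ into cos θ; θ → θ + π flips the sign of the trig term). Hence
  J = ∫₀^{2π} dθ/(5 + 4 cos θ).
Put z = e^{iθ}: then cos θ = (z + 1/z)/2, dθ = dz/(iz), and z runs once counterclockwise around |z| = 1:
  J = ∮_{|z|=1} 1/(5 + 4*(z + 1/z)/2) · dz/(iz) = (2/i) ∮_{|z|=1} dz/(4*z^2 + 10*z + 4).
The roots of 4*z^2 + 10*z + 4 are z = (-5 ± sqrt(5^2 - 4^2))/4, with sqrt(9) = 3; their product is 1, so only z₊ = -1/2 lies inside the unit circle (z₋ = -2 lies outside).
z₊ is a simple zero of q(z) = 4*z^2 + 10*z + 4, so Res(1/q, z₊) = 1/q'(z₊) with q'(z) = 8*z + 10; and q'(z₊) = 4*(z₊ - z₋) = 6.
Therefore J = (2/i) · 2πi · 1/(6) = 2*pi/(3) = 2*pi/3

Final answer: 2*pi/3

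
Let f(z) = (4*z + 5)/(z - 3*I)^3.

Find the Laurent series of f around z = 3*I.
Put w = z - (3*I), i.e. z = w + 3*I. The denominator is w^3, so it suffices to rewrite the numerator in powers of w.

P(z) = 4*z + 5
P(w + 3*I) = 5 + 12*I + 4*w

Dividing each term by w^3:
  f = (5 + 12*I)/w^3 + 4/w^2

Substituting back w = z - 3*I:
  f(z) = (5 + 12*I)/(z - 3*I)^3 + 4/(z - 3*I)^2

The series is finite because the numerator is a polynomial; the negative powers form the principal part.

Final answer: (5 + 12*I)/(z - 3*I)^3 + 4/(z - 3*I)^2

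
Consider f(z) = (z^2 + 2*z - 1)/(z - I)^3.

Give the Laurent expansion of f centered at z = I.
Put w = z - (I), i.e. z = w + I. The denominator is w^3, so it suffices to rewrite the numerator in powers of w.

P(z) = z^2 + 2*z - 1
P(w + I) = -2 + 2*I + (2 + 2*I)*w + w^2

Dividing each term by w^3:
  f = (-2 + 2*I)/w^3 + (2 + 2*I)/w^2 + 1/w

Substituting back w = z - I:
  f(z) = (-2 + 2*I)/(z - I)^3 + (2 + 2*I)/(z - I)^2 + 1/(z - I)

The series is finite because the numerator is a polynomial; the negative powers form the principal part, and the coefficient of 1/(z - I) gives Res(f, I) = 1.

Final answer: (-2 + 2*I)/(z - I)^3 + (2 + 2*I)/(z - I)^2 + 1/(z - I)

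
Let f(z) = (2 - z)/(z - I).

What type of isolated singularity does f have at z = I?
Write f(z) = g(z)/(z - I) with g(z) = 2 - z.
g is entire and g(I) = 2 - I ≠ 0, so no factor of (z - I) cancels: the Laurent expansion of f about z = I starts at the power -1, i.e. lim_{z→z₀} (z - z₀) f(z) = 2 - I is finite and nonzero.
So z = I is a pole of order 1.

Final answer: pole of order 1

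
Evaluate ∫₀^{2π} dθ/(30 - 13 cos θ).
2*sqrt(731)*pi/731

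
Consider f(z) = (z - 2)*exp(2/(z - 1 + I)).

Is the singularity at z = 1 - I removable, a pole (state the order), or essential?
essential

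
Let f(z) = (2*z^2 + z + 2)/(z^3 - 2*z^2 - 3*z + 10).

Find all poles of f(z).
The singularities of f are the zeros of the denominator. Factoring,
  z^3 - 2*z^2 - 3*z + 10 = (z + 2)*(z - 2 + I)*(z - 2 - I)
so the candidates are z = -2, z = 2 - I, z = 2 + I.

Check the numerator P(z) = 2*z^2 + z + 2 at each one:
  P(-2) = 8 ≠ 0, so z = -2 is a (simple) pole.
  P(2 - I) = 10 - 9*I ≠ 0, so z = 2 - I is a (simple) pole.
  P(2 + I) = 10 + 9*I ≠ 0, so z = 2 + I is a (simple) pole.

Poles of f: {-2, 2 - I, 2 + I}

Final answer: {-2, 2 - I, 2 + I}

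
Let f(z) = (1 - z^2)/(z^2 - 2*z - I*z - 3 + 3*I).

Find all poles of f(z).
The singularities of f are the zeros of the denominator. Factoring,
  z^2 - 2*z - I*z - 3 + 3*I = (z - 3)*(z + 1 - I)
so the candidates are z = 3, z = -1 + I.

Check the numerator P(z) = 1 - z^2 at each one:
  P(3) = -8 ≠ 0, so z = 3 is a (simple) pole.
  P(-1 + I) = 1 + 2*I ≠ 0, so z = -1 + I is a (simple) pole.

Poles of f: {-1 + I, 3}

Final answer: {-1 + I, 3}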